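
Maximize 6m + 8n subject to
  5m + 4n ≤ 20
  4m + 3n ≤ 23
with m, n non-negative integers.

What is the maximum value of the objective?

(m,n)=(0,5) is feasible, giving 40.
(m,n)=(0,4) is feasible, giving 32.
No feasible integer point exceeds 40.

40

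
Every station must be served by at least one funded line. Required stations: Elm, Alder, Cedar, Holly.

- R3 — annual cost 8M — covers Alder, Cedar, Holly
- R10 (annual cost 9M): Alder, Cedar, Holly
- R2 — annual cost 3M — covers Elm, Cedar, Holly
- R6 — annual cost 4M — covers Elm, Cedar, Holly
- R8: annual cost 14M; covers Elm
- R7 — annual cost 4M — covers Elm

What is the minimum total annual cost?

Choose R3 and R2: together they cover Elm, Alder, Cedar, Holly — every station.
Total annual cost: 8 + 3 = 11.
No cover costs less than 11.

11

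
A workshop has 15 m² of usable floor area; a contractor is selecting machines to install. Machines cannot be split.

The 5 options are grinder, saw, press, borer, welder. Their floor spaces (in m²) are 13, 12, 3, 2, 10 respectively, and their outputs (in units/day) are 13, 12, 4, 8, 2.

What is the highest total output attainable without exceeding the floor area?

21

Take grinder and borer: floor space 13 + 2 = 15 ≤ 15, output 13 + 8 = 21.
No other feasible combination does better.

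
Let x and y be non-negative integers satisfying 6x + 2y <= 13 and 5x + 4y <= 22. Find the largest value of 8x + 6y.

Relaxing integrality, the LP optimum is 33.29 at (x,y) = (0.571, 4.79), which is not an integer point.
(x,y)=(0,5): 6·0+2·5=10≤13, 5·0+4·5=20≤22, objective 30.
(x,y)=(1,3): 6·1+2·3=12≤13, 5·1+4·3=17≤22, objective 26.
(x,y)=(0,4): 6·0+2·4=8≤13, 5·0+4·4=16≤22, objective 24.
Maximum is 30 at (x,y)=(0,5).

30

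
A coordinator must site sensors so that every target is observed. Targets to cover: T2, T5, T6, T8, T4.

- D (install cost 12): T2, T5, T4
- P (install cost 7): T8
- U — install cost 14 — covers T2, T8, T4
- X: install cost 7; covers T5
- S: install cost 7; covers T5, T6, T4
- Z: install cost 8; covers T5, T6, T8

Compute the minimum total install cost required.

20

This is a weighted set-cover instance.
The greedy cost-per-new-target heuristic would pick S, P, and D for 26, but a cheaper cover exists.
Choose D and Z: together they cover T2, T5, T6, T8, T4 — every target.
Total install cost: 12 + 8 = 20.
No cover costs less than 20.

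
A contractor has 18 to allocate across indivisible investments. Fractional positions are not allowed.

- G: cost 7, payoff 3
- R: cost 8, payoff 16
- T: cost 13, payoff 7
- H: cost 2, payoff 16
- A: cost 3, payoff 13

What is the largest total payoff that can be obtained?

45

T + H + A: cost 13 + 2 + 3 = 18 ≤ 18, payoff 7 + 16 + 13 = 36.
R + H + A: cost 8 + 2 + 3 = 13 ≤ 18, payoff 16 + 16 + 13 = 45.
Best is R, H, and A with total payoff 45.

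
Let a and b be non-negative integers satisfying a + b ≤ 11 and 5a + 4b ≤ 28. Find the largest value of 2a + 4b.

28

(a,b)=(0,7): 1·0+1·7=7≤11, 5·0+4·7=28≤28, objective 28.
(a,b)=(0,6): 1·0+1·6=6≤11, 5·0+4·6=24≤28, objective 24.
No feasible integer point exceeds 28.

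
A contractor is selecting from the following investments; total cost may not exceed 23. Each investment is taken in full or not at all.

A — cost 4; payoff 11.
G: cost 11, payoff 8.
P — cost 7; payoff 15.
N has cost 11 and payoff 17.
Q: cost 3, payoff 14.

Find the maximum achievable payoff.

Allowing fractional choices, the relaxed optimum would be about 53.9, but investments are indivisible.
P + N + Q: cost 7 + 11 + 3 = 21 ≤ 23, payoff 15 + 17 + 14 = 46.
A + N + Q: cost 4 + 11 + 3 = 18 ≤ 23, payoff 11 + 17 + 14 = 42.
A + P + N: cost 4 + 7 + 11 = 22 ≤ 23, payoff 11 + 15 + 17 = 43.
Best is P, N, and Q with total payoff 46.

46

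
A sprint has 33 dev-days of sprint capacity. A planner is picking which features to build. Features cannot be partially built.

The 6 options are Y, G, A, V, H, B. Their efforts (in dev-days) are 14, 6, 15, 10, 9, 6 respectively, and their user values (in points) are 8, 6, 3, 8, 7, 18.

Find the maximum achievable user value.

Allowing fractional choices, the relaxed optimum would be about 40.1, but features are indivisible.
V + H + B: effort 10 + 9 + 6 = 25 ≤ 33, user value 8 + 7 + 18 = 33.
G + V + H + B: effort 6 + 10 + 9 + 6 = 31 ≤ 33, user value 6 + 8 + 7 + 18 = 39.
Y + V + B: effort 14 + 10 + 6 = 30 ≤ 33, user value 8 + 8 + 18 = 34.
Best is G, V, H, and B with total user value 39.

39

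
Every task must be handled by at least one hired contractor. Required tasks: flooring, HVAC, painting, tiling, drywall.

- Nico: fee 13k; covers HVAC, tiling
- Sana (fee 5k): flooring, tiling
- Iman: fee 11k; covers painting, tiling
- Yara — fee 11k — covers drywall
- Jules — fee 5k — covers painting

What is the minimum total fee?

This is a weighted set-cover instance.
Choose Nico, Sana, Yara, and Jules: together they cover flooring, HVAC, painting, tiling, drywall — every task.
Total fee: 13 + 5 + 11 + 5 = 34.

34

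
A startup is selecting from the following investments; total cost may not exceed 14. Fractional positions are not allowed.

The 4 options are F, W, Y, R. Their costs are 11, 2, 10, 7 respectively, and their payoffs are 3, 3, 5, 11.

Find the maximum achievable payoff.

14

This is a 0-1 knapsack instance.
Take W and R: cost 2 + 7 = 9 ≤ 14, payoff 3 + 11 = 14.
No other feasible combination does better.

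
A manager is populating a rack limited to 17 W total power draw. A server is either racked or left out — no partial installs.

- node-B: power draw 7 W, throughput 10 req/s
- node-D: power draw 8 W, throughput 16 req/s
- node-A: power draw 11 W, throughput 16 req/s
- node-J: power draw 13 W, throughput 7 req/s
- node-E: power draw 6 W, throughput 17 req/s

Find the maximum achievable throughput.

This is a 0-1 knapsack instance.
Take node-D and node-E: power draw 8 + 6 = 14 ≤ 17, throughput 16 + 17 = 33.
No feasible combination exceeds this.

33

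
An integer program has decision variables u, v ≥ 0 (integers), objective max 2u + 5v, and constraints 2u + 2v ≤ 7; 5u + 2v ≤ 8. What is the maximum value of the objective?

15

(u,v)=(0,3): 2·0+2·3=6≤7, 5·0+2·3=6≤8, objective 15.
(u,v)=(0,2): 2·0+2·2=4≤7, 5·0+2·2=4≤8, objective 10.
Maximum is 15 at (u,v)=(0,3).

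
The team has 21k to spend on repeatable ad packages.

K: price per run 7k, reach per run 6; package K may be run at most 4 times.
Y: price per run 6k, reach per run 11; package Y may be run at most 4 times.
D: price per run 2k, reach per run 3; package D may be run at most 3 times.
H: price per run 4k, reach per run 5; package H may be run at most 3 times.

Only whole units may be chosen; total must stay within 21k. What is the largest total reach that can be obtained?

36

Take 3×Y and 1×D: price 20 ≤ 21, reach 3·11 + 1·3 = 36.
No other integer combination yields more.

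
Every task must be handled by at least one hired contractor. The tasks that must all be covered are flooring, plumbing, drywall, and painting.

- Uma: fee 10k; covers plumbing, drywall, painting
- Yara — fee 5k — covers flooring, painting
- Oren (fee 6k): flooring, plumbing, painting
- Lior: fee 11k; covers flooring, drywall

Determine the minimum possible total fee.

15

The greedy cost-per-new-task heuristic would pick Oren and Uma for 16, but a cheaper cover exists.
Choose Uma and Yara: together they cover flooring, plumbing, drywall, painting — every task.
Total fee: 10 + 5 = 15.
No cover costs less than 15.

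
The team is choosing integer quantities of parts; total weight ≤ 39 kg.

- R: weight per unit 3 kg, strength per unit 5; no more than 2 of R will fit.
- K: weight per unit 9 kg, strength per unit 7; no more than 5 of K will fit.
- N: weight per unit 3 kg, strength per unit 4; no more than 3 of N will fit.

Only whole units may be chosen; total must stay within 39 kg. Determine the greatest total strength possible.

R has the best ratio (5/3); taking only R gives at most 2×5 = 10 (stopped by the supply cap of 2).
Mixing does better — 2×R, 3×K, and 2×N: weight 39 ≤ 39, strength 2·5 + 3·7 + 2·4 = 39.

39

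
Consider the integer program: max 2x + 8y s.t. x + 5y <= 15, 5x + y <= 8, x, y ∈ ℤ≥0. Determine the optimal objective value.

Relaxing integrality, the LP optimum is 24.42 at (x,y) = (1.04, 2.79), which is not an integer point.
(x,y)=(0,3) is feasible, giving 24.
(x,y)=(1,2) is feasible, giving 18.
(x,y)=(0,2) is feasible, giving 16.
The best lattice point is (0,3), giving 24.

24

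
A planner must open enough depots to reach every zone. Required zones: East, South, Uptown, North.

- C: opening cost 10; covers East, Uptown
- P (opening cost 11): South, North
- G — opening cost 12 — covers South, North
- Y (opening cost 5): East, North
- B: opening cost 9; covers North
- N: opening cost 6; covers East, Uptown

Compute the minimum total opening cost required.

This is a weighted set-cover instance.
The greedy cost-per-new-zone heuristic would pick Y, N, and P for 22, but a cheaper cover exists.
Choose P and N: together they cover East, South, Uptown, North — every zone.
Total opening cost: 11 + 6 = 17.
No cover costs less than 17.

17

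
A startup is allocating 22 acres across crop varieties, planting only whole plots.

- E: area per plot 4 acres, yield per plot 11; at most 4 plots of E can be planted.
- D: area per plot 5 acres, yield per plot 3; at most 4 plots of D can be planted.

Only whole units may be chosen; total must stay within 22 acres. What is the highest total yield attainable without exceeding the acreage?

47

This is a bounded integer knapsack.
4×E: area 16 ≤ 22, yield 4·11 = 44.
4×E and 1×D: area 21 ≤ 22, yield 4·11 + 1·3 = 47.
Best is 47.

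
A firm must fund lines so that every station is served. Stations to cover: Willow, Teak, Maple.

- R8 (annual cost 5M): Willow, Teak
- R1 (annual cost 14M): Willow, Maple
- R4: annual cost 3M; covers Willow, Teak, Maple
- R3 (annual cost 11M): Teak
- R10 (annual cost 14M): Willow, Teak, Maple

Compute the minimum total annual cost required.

This is an integer covering problem.
R4 alone covers Willow, Teak, Maple — every station.
Total annual cost: 3.
No cover costs less than 3.

3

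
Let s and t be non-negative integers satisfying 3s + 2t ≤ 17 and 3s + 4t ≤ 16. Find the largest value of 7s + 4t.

(s,t)=(5,0): 3·5+2·0=15≤17, 3·5+4·0=15≤16, objective 35.
(s,t)=(4,1): 3·4+2·1=14≤17, 3·4+4·1=16≤16, objective 32.
Maximum is 35 at (s,t)=(5,0).

35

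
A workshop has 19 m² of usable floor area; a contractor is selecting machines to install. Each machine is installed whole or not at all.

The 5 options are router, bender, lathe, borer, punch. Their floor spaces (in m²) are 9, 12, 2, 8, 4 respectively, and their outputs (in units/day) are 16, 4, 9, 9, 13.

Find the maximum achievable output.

router + lathe + punch: floor space 9 + 2 + 4 = 15 ≤ 19, output 16 + 9 + 13 = 38.
router + lathe + borer: floor space 9 + 2 + 8 = 19 ≤ 19, output 16 + 9 + 9 = 34.
Best is router, lathe, and punch with total output 38.

38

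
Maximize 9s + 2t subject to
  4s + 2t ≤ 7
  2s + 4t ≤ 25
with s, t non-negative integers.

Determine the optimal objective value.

11

(s,t)=(1,1): 4·1+2·1=6≤7, 2·1+4·1=6≤25, objective 11.
(s,t)=(1,0): 4·1+2·0=4≤7, 2·1+4·0=2≤25, objective 9.
(s,t)=(0,2): 4·0+2·2=4≤7, 2·0+4·2=8≤25, objective 4.
No feasible integer point exceeds 11.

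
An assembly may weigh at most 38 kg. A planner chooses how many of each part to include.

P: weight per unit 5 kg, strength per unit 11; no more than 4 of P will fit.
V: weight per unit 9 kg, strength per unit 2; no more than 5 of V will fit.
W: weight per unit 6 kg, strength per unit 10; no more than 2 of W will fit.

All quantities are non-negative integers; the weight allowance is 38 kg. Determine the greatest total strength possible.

P has the best ratio (11/5); taking only P gives at most 4×11 = 44 (stopped by the supply cap of 4).
Mixing does better — 4×P and 2×W: weight 32 ≤ 38, strength 4·11 + 2·10 = 64.

64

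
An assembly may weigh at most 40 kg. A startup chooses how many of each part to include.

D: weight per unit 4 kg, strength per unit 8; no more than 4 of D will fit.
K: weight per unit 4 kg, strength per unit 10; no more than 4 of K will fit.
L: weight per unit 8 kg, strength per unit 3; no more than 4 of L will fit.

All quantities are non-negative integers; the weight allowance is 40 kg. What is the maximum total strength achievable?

75

This is a bounded integer knapsack.
K has the best ratio (10/4); taking only K gives at most 4×10 = 40 (stopped by the supply cap of 4).
Mixing does better — 4×D, 4×K, and 1×L: weight 40 ≤ 40, strength 4·8 + 4·10 + 1·3 = 75.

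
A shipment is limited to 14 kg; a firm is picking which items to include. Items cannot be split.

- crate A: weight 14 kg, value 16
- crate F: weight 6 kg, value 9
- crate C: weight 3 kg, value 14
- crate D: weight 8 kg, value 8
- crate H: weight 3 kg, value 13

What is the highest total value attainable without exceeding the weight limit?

crate C + crate D + crate H: weight 3 + 8 + 3 = 14 ≤ 14, value 14 + 8 + 13 = 35.
crate F + crate C + crate H: weight 6 + 3 + 3 = 12 ≤ 14, value 9 + 14 + 13 = 36.
Best is crate F, crate C, and crate H with total value 36.

36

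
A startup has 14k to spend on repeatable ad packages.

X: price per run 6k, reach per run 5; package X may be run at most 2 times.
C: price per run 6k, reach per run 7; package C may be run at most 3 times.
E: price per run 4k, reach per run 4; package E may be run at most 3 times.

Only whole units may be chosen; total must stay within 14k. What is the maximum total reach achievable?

15

1×C and 2×E: price 14 ≤ 14, reach 1·7 + 2·4 = 15.
2×C: price 12 ≤ 14, reach 2·7 = 14.
Best is 15.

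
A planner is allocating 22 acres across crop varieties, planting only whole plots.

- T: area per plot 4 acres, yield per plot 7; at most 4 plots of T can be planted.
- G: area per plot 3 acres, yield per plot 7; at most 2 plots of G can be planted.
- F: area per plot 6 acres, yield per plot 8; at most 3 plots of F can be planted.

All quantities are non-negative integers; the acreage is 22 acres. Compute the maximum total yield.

42

Take 4×T and 2×G: area 22 ≤ 22, yield 4·7 + 2·7 = 42.
G has the best ratio (7/3) and is taken to its limit of 2; remaining capacity is filled optimally with the others.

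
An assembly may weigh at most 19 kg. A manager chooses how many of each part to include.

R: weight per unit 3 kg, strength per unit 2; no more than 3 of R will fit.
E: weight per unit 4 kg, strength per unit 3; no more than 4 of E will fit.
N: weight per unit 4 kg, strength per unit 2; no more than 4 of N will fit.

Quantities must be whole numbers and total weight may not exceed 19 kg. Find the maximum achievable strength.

14

Take 1×R and 4×E: weight 19 ≤ 19, strength 1·2 + 4·3 = 14.
E has the best ratio (3/4) and is taken to its limit of 4; remaining capacity is filled optimally with the others.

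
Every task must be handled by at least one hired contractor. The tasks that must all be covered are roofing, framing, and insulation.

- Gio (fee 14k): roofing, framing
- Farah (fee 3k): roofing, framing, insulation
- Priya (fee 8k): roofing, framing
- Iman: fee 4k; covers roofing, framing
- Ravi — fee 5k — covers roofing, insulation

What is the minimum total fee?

Farah alone covers roofing, framing, insulation — every task.
Total fee: 3.
No cover costs less than 3.

3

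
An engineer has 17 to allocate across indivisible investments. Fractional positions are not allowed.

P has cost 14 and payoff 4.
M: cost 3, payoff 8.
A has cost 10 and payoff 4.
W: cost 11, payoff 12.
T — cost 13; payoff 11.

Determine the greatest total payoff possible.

Allowing fractional choices, the relaxed optimum would be about 22.5, but investments are indivisible.
M + T: cost 3 + 13 = 16 ≤ 17, payoff 8 + 11 = 19.
M + W: cost 3 + 11 = 14 ≤ 17, payoff 8 + 12 = 20.
Best is M and W with total payoff 20.

20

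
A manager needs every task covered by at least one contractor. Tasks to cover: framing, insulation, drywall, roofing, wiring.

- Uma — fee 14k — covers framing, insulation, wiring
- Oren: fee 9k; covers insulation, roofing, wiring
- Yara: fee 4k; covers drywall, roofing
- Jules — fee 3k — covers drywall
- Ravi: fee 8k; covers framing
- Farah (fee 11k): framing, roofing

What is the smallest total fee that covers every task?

The greedy cost-per-new-task heuristic would pick Yara, Oren, and Ravi for 21, but a cheaper cover exists.
Choose Uma and Yara: together they cover framing, insulation, drywall, roofing, wiring — every task.
Total fee: 14 + 4 = 18.
No cover costs less than 18.

18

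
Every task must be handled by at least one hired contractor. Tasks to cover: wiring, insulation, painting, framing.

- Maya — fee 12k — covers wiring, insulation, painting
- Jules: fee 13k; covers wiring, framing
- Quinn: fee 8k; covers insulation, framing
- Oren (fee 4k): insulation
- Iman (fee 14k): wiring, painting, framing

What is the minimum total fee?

This is an integer covering problem.
The greedy cost-per-new-task heuristic would pick Maya and Quinn for 20, but a cheaper cover exists.
Choose Oren and Iman: together they cover wiring, insulation, painting, framing — every task.
Total fee: 4 + 14 = 18.
No cover costs less than 18.

18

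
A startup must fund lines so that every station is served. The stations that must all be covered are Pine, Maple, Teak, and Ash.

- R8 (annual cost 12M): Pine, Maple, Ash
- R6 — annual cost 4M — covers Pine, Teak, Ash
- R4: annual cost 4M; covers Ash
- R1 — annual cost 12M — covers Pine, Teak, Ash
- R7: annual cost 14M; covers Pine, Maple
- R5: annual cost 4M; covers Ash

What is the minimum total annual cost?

Choose R8 and R6: together they cover Pine, Maple, Teak, Ash — every station.
Total annual cost: 12 + 4 = 16.
No cover costs less than 16.

16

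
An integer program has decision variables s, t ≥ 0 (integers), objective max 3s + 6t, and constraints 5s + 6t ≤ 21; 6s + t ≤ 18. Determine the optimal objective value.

The continuous relaxation peaks at (0, 3.5) with value 21.00; rounding to a feasible lattice point costs some objective.
(s,t)=(0,3): 5·0+6·3=18≤21, 6·0+1·3=3≤18, objective 18.
(s,t)=(1,2): 5·1+6·2=17≤21, 6·1+1·2=8≤18, objective 15.
(s,t)=(0,2): 5·0+6·2=12≤21, 6·0+1·2=2≤18, objective 12.
Maximum is 18 at (s,t)=(0,3).

18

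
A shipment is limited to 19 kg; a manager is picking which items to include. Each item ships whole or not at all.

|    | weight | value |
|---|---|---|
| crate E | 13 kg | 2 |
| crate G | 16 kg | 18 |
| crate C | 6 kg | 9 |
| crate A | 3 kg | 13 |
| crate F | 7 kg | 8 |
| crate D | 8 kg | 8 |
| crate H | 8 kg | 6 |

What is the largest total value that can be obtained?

31

This is a 0-1 knapsack instance.
crate C + crate A + crate D: weight 6 + 3 + 8 = 17 ≤ 19, value 9 + 13 + 8 = 30.
crate G + crate A: weight 16 + 3 = 19 ≤ 19, value 18 + 13 = 31.
crate C + crate A + crate F: weight 6 + 3 + 7 = 16 ≤ 19, value 9 + 13 + 8 = 30.
Best is crate G and crate A with total value 31.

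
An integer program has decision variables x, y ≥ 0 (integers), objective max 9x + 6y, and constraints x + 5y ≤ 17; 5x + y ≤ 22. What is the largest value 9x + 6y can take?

Relaxing integrality, the LP optimum is 50.62 at (x,y) = (3.88, 2.62), which is not an integer point.
(x,y)=(4,2) is feasible, giving 48.
(x,y)=(4,1) is feasible, giving 42.
(x,y)=(3,2) is feasible, giving 39.
(x,y)=(2,3) is feasible, giving 36.
The best lattice point is (4,2), giving 48.

48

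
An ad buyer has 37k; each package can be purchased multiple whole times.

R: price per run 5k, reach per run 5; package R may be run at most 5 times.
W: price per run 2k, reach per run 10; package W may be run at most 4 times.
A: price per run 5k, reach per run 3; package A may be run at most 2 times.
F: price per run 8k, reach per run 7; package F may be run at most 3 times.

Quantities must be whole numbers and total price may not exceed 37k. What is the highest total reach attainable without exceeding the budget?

67

1×R, 4×W, and 3×F: price 37 ≤ 37, reach 1·5 + 4·10 + 3·7 = 66.
4×R, 4×W, and 1×F: price 36 ≤ 37, reach 4·5 + 4·10 + 1·7 = 67.
Best is 67.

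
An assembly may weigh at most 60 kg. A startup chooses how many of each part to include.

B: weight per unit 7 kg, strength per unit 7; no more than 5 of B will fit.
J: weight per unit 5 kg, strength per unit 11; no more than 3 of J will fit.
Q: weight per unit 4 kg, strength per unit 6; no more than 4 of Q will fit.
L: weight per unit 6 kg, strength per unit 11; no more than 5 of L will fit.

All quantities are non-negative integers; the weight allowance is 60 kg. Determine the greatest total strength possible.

Take 1×B, 3×J, 2×Q, and 5×L: weight 60 ≤ 60, strength 1·7 + 3·11 + 2·6 + 5·11 = 107.
J has the best ratio (11/5) and is taken to its limit of 3; remaining capacity is filled optimally with the others.

107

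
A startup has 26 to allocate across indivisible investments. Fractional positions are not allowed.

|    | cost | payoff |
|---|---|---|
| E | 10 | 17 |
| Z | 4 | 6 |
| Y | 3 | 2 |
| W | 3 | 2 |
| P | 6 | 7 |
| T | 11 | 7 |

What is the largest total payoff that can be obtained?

E + Z + Y + P: cost 10 + 4 + 3 + 6 = 23 ≤ 26, payoff 17 + 6 + 2 + 7 = 32.
E + Z + Y + W + P: cost 10 + 4 + 3 + 3 + 6 = 26 ≤ 26, payoff 17 + 6 + 2 + 2 + 7 = 34.
E + Z + W + P: cost 10 + 4 + 3 + 6 = 23 ≤ 26, payoff 17 + 6 + 2 + 7 = 32.
Best is E, Z, Y, W, and P with total payoff 34.

34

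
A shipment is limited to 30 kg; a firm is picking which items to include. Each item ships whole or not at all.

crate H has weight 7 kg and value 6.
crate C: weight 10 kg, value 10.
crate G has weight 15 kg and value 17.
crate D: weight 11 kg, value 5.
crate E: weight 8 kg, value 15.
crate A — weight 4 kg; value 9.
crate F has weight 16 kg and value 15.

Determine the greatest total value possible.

41

Allowing fractional choices, the relaxed optimum would be about 44.0, but items are indivisible.
crate H + crate C + crate E + crate A: weight 7 + 10 + 8 + 4 = 29 ≤ 30, value 6 + 10 + 15 + 9 = 40.
crate G + crate E + crate A: weight 15 + 8 + 4 = 27 ≤ 30, value 17 + 15 + 9 = 41.
Best is crate G, crate E, and crate A with total value 41.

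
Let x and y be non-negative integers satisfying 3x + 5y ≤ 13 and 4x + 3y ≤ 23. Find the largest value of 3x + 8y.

The continuous relaxation peaks at (0, 2.6) with value 20.80; rounding to a feasible lattice point costs some objective.
(x,y)=(1,2): 3·1+5·2=13≤13, 4·1+3·2=10≤23, objective 19.
(x,y)=(0,2): 3·0+5·2=10≤13, 4·0+3·2=6≤23, objective 16.
(x,y)=(2,1): 3·2+5·1=11≤13, 4·2+3·1=11≤23, objective 14.
No feasible integer point exceeds 19.

19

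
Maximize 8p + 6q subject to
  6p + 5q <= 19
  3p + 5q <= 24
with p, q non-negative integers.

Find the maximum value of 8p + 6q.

24

(p,q)=(3,0): 6·3+5·0=18≤19, 3·3+5·0=9≤24, objective 24.
(p,q)=(2,1): 6·2+5·1=17≤19, 3·2+5·1=11≤24, objective 22.
(p,q)=(2,0): 6·2+5·0=12≤19, 3·2+5·0=6≤24, objective 16.
Maximum is 24 at (p,q)=(3,0).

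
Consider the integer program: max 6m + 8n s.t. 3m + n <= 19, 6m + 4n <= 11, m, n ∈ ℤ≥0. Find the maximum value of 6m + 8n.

(m,n)=(0,2) is feasible, giving 16.
(m,n)=(1,1) is feasible, giving 14.
No feasible integer point exceeds 16.

16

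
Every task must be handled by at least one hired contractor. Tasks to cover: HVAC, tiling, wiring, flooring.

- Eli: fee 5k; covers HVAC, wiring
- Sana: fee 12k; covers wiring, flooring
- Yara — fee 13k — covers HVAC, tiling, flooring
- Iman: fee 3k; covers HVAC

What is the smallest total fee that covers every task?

18

Choose Eli and Yara: together they cover HVAC, tiling, wiring, flooring — every task.
Total fee: 5 + 13 = 18.
No cover costs less than 18.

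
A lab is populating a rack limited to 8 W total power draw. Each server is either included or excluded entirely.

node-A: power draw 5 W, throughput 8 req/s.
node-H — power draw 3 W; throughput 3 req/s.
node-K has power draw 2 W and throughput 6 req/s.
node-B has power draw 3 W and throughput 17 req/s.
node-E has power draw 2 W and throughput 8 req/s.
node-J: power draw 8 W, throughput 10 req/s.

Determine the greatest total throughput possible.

31

node-H + node-K + node-B: power draw 3 + 2 + 3 = 8 ≤ 8, throughput 3 + 6 + 17 = 26.
node-K + node-B + node-E: power draw 2 + 3 + 2 = 7 ≤ 8, throughput 6 + 17 + 8 = 31.
node-H + node-B + node-E: power draw 3 + 3 + 2 = 8 ≤ 8, throughput 3 + 17 + 8 = 28.
Best is node-K, node-B, and node-E with total throughput 31.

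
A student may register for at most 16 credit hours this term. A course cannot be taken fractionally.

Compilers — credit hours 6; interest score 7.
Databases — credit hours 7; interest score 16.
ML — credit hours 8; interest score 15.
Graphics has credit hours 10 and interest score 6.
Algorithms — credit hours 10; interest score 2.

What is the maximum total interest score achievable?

31

Allowing fractional choices, the relaxed optimum would be about 32.2, but courses are indivisible.
Compilers + Databases: credit hours 6 + 7 = 13 ≤ 16, interest score 7 + 16 = 23.
Databases + ML: credit hours 7 + 8 = 15 ≤ 16, interest score 16 + 15 = 31.
Best is Databases and ML with total interest score 31.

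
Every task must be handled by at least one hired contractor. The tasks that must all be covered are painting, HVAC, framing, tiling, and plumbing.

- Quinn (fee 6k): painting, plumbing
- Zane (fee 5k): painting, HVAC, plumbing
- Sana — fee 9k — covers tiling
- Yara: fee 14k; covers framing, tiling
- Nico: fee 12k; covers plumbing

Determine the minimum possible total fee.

This is a weighted set-cover instance.
Choose Zane and Yara: together they cover painting, HVAC, framing, tiling, plumbing — every task.
Total fee: 5 + 14 = 19.

19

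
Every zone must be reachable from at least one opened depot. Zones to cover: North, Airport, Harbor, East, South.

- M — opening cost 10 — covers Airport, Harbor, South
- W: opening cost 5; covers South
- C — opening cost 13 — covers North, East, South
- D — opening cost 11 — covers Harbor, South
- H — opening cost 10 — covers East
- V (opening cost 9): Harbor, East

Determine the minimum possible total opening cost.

23

This is an integer covering problem.
Choose M and C: together they cover North, Airport, Harbor, East, South — every zone.
Total opening cost: 10 + 13 = 23.
No cover costs less than 23.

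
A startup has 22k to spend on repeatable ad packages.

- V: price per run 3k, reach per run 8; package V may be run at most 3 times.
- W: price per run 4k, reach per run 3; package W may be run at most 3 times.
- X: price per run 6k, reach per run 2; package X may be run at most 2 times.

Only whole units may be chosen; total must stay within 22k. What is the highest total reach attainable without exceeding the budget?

33

V has the best ratio (8/3); taking only V gives at most 3×8 = 24 (stopped by the supply cap of 3).
Mixing does better — 3×V and 3×W: price 21 ≤ 22, reach 3·8 + 3·3 = 33.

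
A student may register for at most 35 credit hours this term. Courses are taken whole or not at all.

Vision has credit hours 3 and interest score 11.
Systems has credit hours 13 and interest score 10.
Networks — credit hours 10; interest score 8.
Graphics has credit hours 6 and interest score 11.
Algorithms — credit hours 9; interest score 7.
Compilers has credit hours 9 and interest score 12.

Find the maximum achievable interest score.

44

Allowing fractional choices, the relaxed optimum would be about 47.4, but courses are indivisible.
Vision + Networks + Graphics + Compilers: credit hours 3 + 10 + 6 + 9 = 28 ≤ 35, interest score 11 + 8 + 11 + 12 = 42.
Vision + Graphics + Algorithms + Compilers: credit hours 3 + 6 + 9 + 9 = 27 ≤ 35, interest score 11 + 11 + 7 + 12 = 41.
Vision + Systems + Graphics + Compilers: credit hours 3 + 13 + 6 + 9 = 31 ≤ 35, interest score 11 + 10 + 11 + 12 = 44.
Best is Vision, Systems, Graphics, and Compilers with total interest score 44.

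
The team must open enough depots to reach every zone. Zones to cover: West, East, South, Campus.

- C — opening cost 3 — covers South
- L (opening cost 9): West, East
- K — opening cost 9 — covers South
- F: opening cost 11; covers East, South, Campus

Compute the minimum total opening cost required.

20

Choose L and F: together they cover West, East, South, Campus — every zone.
Total opening cost: 9 + 11 = 20.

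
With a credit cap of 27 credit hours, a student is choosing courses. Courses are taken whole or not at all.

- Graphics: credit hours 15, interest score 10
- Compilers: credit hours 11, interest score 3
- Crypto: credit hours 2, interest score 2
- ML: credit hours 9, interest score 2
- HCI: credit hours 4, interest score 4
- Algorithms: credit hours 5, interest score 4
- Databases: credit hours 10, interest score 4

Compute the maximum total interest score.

20

Graphics + Crypto + HCI + Algorithms: credit hours 15 + 2 + 4 + 5 = 26 ≤ 27, interest score 10 + 2 + 4 + 4 = 20.
Graphics + HCI + Algorithms: credit hours 15 + 4 + 5 = 24 ≤ 27, interest score 10 + 4 + 4 = 18.
Graphics + Crypto + HCI: credit hours 15 + 2 + 4 = 21 ≤ 27, interest score 10 + 2 + 4 = 16.
Best is Graphics, Crypto, HCI, and Algorithms with total interest score 20.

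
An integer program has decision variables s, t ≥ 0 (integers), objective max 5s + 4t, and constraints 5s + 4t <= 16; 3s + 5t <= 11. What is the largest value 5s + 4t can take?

(s,t)=(3,0): 5·3+4·0=15≤16, 3·3+5·0=9≤11, objective 15.
(s,t)=(2,1): 5·2+4·1=14≤16, 3·2+5·1=11≤11, objective 14.
(s,t)=(2,0): 5·2+4·0=10≤16, 3·2+5·0=6≤11, objective 10.
The best lattice point is (3,0), giving 15.

15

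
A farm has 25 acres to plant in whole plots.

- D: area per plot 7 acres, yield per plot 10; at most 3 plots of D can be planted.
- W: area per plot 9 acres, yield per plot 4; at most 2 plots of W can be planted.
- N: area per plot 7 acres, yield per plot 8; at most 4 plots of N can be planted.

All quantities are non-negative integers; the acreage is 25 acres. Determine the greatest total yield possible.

D has the best ratio (10/7); taking only D gives at most 3×10 = 30 (stopped by the area limit).
Optimal: 3×D: area 21 ≤ 25, yield 3·10 = 30.

30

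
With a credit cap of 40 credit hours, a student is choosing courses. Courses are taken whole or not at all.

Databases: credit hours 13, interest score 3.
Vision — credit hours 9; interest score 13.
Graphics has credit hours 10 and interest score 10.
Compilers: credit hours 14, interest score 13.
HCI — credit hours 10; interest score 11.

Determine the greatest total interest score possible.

37

Allowing fractional choices, the relaxed optimum would be about 44.2, but courses are indivisible.
Vision + Graphics + HCI: credit hours 9 + 10 + 10 = 29 ≤ 40, interest score 13 + 10 + 11 = 34.
Vision + Graphics + Compilers: credit hours 9 + 10 + 14 = 33 ≤ 40, interest score 13 + 10 + 13 = 36.
Vision + Compilers + HCI: credit hours 9 + 14 + 10 = 33 ≤ 40, interest score 13 + 13 + 11 = 37.
Best is Vision, Compilers, and HCI with total interest score 37.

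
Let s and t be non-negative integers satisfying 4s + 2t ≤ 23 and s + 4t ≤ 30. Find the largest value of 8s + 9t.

79

The continuous relaxation peaks at (2.29, 6.93) with value 80.64; rounding to a feasible lattice point costs some objective.
(s,t)=(2,7): 4·2+2·7=22≤23, 1·2+4·7=30≤30, objective 79.
(s,t)=(1,7): 4·1+2·7=18≤23, 1·1+4·7=29≤30, objective 71.
(s,t)=(2,6): 4·2+2·6=20≤23, 1·2+4·6=26≤30, objective 70.
Maximum is 79 at (s,t)=(2,7).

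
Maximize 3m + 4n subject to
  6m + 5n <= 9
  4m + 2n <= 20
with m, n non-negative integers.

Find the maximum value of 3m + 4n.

4

(m,n)=(0,1) is feasible, giving 4.
(m,n)=(1,0) is feasible, giving 3.
(m,n)=(0,0) is feasible, giving 0.
No feasible integer point exceeds 4.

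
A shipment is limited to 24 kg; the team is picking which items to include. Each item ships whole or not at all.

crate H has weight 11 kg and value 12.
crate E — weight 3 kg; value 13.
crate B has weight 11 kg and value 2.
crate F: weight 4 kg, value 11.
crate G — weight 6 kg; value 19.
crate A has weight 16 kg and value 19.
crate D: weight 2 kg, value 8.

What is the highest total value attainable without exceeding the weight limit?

55

Allowing fractional choices, the relaxed optimum would be about 61.7, but items are indivisible.
crate H + crate E + crate F + crate G: weight 11 + 3 + 4 + 6 = 24 ≤ 24, value 12 + 13 + 11 + 19 = 55.
crate H + crate E + crate G + crate D: weight 11 + 3 + 6 + 2 = 22 ≤ 24, value 12 + 13 + 19 + 8 = 52.
Best is crate H, crate E, crate F, and crate G with total value 55.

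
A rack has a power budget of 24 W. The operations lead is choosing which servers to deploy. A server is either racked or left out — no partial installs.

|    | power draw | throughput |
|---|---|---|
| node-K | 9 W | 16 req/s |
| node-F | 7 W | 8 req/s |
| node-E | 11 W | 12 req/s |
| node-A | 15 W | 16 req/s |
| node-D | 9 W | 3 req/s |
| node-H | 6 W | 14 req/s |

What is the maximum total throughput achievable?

node-K + node-F + node-H: power draw 9 + 7 + 6 = 22 ≤ 24, throughput 16 + 8 + 14 = 38.
node-F + node-E + node-H: power draw 7 + 11 + 6 = 24 ≤ 24, throughput 8 + 12 + 14 = 34.
Best is node-K, node-F, and node-H with total throughput 38.

38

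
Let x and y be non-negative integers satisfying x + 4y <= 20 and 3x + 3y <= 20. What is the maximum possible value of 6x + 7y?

40

(x,y)=(2,4): 1·2+4·4=18≤20, 3·2+3·4=18≤20, objective 40.
(x,y)=(3,3): 1·3+4·3=15≤20, 3·3+3·3=18≤20, objective 39.
Maximum is 40 at (x,y)=(2,4).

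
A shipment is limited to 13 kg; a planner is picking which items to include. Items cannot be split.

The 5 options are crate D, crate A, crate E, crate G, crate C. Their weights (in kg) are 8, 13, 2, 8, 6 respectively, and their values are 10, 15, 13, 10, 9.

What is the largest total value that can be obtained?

23

crate E + crate G: weight 2 + 8 = 10 ≤ 13, value 13 + 10 = 23.
crate E + crate C: weight 2 + 6 = 8 ≤ 13, value 13 + 9 = 22.
crate D + crate E: weight 8 + 2 = 10 ≤ 13, value 10 + 13 = 23.
The maximum value is 23; one optimal choice is crate D and crate E.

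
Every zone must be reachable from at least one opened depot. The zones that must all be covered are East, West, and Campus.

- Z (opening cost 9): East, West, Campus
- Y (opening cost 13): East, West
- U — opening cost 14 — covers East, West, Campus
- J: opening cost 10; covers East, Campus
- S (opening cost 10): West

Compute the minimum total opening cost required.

Z alone covers East, West, Campus — every zone.
Total opening cost: 9.
No cover costs less than 9.

9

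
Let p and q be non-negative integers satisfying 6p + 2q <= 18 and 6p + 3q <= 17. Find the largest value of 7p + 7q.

(p,q)=(0,5): 6·0+2·5=10≤18, 6·0+3·5=15≤17, objective 35.
(p,q)=(0,4): 6·0+2·4=8≤18, 6·0+3·4=12≤17, objective 28.
Maximum is 35 at (p,q)=(0,5).

35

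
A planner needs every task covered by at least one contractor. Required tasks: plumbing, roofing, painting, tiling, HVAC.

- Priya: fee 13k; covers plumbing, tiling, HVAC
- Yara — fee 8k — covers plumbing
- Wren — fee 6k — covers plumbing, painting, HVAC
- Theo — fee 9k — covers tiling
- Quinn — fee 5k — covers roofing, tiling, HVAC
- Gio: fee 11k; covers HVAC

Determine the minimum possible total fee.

11

This is an integer covering problem.
Choose Wren and Quinn: together they cover plumbing, roofing, painting, tiling, HVAC — every task.
Total fee: 6 + 5 = 11.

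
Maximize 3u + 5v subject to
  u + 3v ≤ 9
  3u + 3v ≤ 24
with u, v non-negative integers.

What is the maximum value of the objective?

Relaxing integrality, the LP optimum is 25.00 at (u,v) = (7.5, 0.5), which is not an integer point.
(u,v)=(8,0): 1·8+3·0=8≤9, 3·8+3·0=24≤24, objective 24.
(u,v)=(6,1): 1·6+3·1=9≤9, 3·6+3·1=21≤24, objective 23.
(u,v)=(7,0): 1·7+3·0=7≤9, 3·7+3·0=21≤24, objective 21.
(u,v)=(6,0): 1·6+3·0=6≤9, 3·6+3·0=18≤24, objective 18.
No feasible integer point exceeds 24.

24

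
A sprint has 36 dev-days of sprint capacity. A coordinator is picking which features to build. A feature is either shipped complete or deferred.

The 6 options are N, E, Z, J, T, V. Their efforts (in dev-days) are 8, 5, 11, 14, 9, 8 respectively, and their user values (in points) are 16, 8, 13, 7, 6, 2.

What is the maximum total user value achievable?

Take N, E, Z, and T: effort 8 + 5 + 11 + 9 = 33 ≤ 36, user value 16 + 8 + 13 + 6 = 43.
No other feasible combination does better.

43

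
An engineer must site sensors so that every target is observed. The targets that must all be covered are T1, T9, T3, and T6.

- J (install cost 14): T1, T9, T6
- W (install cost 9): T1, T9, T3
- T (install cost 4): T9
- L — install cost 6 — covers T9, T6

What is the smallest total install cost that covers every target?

Choose W and L: together they cover T1, T9, T3, T6 — every target.
Total install cost: 9 + 6 = 15.
No cover costs less than 15.

15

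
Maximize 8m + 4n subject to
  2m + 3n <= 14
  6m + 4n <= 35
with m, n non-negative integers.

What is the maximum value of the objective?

(m,n)=(5,1) is feasible, giving 44.
(m,n)=(4,2) is feasible, giving 40.
(m,n)=(5,0) is feasible, giving 40.
Maximum is 44 at (m,n)=(5,1).

44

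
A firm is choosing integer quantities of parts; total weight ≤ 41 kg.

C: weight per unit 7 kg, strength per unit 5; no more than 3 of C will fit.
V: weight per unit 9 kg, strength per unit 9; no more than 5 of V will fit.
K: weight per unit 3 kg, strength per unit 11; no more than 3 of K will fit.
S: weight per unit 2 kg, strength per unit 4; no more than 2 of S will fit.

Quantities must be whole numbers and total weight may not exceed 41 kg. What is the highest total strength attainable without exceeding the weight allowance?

3×V, 3×K, and 2×S: weight 40 ≤ 41, strength 3·9 + 3·11 + 2·4 = 68.
3×V, 3×K, and 1×S: weight 38 ≤ 41, strength 3·9 + 3·11 + 1·4 = 64.
Best is 68.

68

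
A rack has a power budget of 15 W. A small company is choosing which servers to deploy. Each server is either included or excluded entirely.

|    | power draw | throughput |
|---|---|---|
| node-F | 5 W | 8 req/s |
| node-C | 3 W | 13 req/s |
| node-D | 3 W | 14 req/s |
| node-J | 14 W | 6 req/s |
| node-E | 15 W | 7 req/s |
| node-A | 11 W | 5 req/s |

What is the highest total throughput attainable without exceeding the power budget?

This is an integer program with binary decision variables.
Allowing fractional choices, the relaxed optimum would be about 36.9, but servers are indivisible.
node-C + node-D: power draw 3 + 3 = 6 ≤ 15, throughput 13 + 14 = 27.
node-F + node-C + node-D: power draw 5 + 3 + 3 = 11 ≤ 15, throughput 8 + 13 + 14 = 35.
Best is node-F, node-C, and node-D with total throughput 35.

35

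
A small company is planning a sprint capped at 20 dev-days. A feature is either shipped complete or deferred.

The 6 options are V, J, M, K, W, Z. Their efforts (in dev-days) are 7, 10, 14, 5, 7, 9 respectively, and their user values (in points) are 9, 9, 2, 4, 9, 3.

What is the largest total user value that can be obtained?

22

V + W: effort 7 + 7 = 14 ≤ 20, user value 9 + 9 = 18.
V + K + W: effort 7 + 5 + 7 = 19 ≤ 20, user value 9 + 4 + 9 = 22.
V + J: effort 7 + 10 = 17 ≤ 20, user value 9 + 9 = 18.
Best is V, K, and W with total user value 22.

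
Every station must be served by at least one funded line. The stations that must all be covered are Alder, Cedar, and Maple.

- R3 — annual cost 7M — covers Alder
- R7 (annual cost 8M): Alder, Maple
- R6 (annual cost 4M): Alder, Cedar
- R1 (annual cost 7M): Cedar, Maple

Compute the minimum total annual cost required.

Choose R6 and R1: together they cover Alder, Cedar, Maple — every station.
Total annual cost: 4 + 7 = 11.
No cover costs less than 11.

11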